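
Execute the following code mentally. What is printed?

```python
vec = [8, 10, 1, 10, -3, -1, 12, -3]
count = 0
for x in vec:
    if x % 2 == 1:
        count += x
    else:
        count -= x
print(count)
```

-46

x=8: not odd, count = 0-8 = -8
x=10: not odd, count = (-8)-10 = -18
x=1: odd, count = (-18)+1 = -17
x=10: not odd, count = (-17)-10 = -27
x=-3: odd, count = (-27)+(-3) = -30
x=-1: odd, count = (-30)+(-1) = -31
x=12: not odd, count = (-31)-12 = -43
x=-3: odd, count = (-43)+(-3) = -46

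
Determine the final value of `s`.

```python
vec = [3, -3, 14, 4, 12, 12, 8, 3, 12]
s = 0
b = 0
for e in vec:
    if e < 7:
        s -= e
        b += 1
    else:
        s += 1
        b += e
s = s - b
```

-64

e=3: <7, s = 0-3 = -3; b=1
e=-3: <7, s = (-3)-(-3) = 0; b=2
e=14: not <7, s = 0+1 = 1; b=16
e=4: <7, s = 1-4 = -3; b=17
e=12: not <7, s = (-3)+1 = -2; b=29
e=12: not <7, s = (-2)+1 = -1; b=41
e=8: not <7, s = (-1)+1 = 0; b=49
e=3: <7, s = 0-3 = -3; b=50
e=12: not <7, s = (-3)+1 = -2; b=62
s-b = (-2)-62 = -64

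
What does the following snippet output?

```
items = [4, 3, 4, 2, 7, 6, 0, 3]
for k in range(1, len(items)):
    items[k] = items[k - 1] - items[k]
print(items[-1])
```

-21

k=1: items[1] = 4-3 = 1 → [4, 1, 4, 2, 7, 6, 0, 3]
k=2: items[2] = 1-4 = -3 → [4, 1, -3, 2, 7, 6, 0, 3]
k=3: items[3] = (-3)-2 = -5 → [4, 1, -3, -5, 7, 6, 0, 3]
k=4: items[4] = (-5)-7 = -12 → [4, 1, -3, -5, -12, 6, 0, 3]
k=5: items[5] = (-12)-6 = -18 → [4, 1, -3, -5, -12, -18, 0, 3]
k=6: items[6] = (-18)-0 = -18 → [4, 1, -3, -5, -12, -18, -18, 3]
k=7: items[7] = (-18)-3 = -21 → [4, 1, -3, -5, -12, -18, -18, -21]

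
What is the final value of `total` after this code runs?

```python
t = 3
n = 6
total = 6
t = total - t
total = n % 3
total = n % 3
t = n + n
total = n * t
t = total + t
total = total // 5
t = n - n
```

14

t = 6-3 = 3
total = 6%3 = 0
total = 6%3 = 0
t = 6+6 = 12
total = 6*12 = 72
t = 72+12 = 84
total = 72//5 = 14
t = 6-6 = 0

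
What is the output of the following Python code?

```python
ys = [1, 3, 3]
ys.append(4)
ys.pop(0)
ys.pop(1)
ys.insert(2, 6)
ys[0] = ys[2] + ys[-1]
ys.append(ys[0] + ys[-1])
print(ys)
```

[12, 4, 6, 18]

append 4 → [1, 3, 3, 4]
pop(0) removes 1 → [3, 3, 4]
pop(1) removes 3 → [3, 4]
insert 6 at 2 → [3, 4, 6]
ys[0] = ys[2]+ys[-1] = 6+6 = 12 → [12, 4, 6]
append ys[0]+ys[-1] = 12+6 = 18 → [12, 4, 6, 18]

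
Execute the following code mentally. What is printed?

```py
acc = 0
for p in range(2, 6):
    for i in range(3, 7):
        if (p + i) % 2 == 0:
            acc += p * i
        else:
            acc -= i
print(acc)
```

88

p=2,i=3: odd sum, acc = 0-3 = -3
p=2,i=4: even sum, acc = (-3)+8 = 5
p=2,i=5: odd sum, acc = 5-5 = 0
p=2,i=6: even sum, acc = 0+12 = 12
p=3,i=3: even sum, acc = 12+9 = 21
p=3,i=4: odd sum, acc = 21-4 = 17
p=3,i=5: even sum, acc = 17+15 = 32
p=3,i=6: odd sum, acc = 32-6 = 26
p=4,i=3: odd sum, acc = 26-3 = 23
p=4,i=4: even sum, acc = 23+16 = 39
p=4,i=5: odd sum, acc = 39-5 = 34
p=4,i=6: even sum, acc = 34+24 = 58
p=5,i=3: even sum, acc = 58+15 = 73
p=5,i=4: odd sum, acc = 73-4 = 69
p=5,i=5: even sum, acc = 69+25 = 94
p=5,i=6: odd sum, acc = 94-6 = 88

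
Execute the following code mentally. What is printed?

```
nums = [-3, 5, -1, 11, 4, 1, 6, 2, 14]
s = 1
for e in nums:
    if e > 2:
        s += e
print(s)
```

e=-3: not >2
e=5: >2, s = 1+5 = 6
e=-1: not >2
e=11: >2, s = 6+11 = 17
e=4: >2, s = 17+4 = 21
e=1: not >2
e=6: >2, s = 21+6 = 27
e=2: not >2
e=14: >2, s = 27+14 = 41

41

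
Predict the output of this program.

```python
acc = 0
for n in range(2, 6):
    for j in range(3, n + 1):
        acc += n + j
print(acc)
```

48

n=3,j=3: acc = 0+6 = 6
n=4,j=3: acc = 6+7 = 13
n=4,j=4: acc = 13+8 = 21
n=5,j=3: acc = 21+8 = 29
n=5,j=4: acc = 29+9 = 38
n=5,j=5: acc = 38+10 = 48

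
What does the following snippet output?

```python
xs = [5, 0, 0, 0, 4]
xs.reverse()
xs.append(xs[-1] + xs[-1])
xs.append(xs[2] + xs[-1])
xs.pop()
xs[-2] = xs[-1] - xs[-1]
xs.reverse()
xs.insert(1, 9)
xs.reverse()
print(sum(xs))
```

23

reverse → [4, 0, 0, 0, 5]
append xs[-1]+xs[-1] = 5+5 = 10 → [4, 0, 0, 0, 5, 10]
append xs[2]+xs[-1] = 0+10 = 10 → [4, 0, 0, 0, 5, 10, 10]
pop() removes 10 → [4, 0, 0, 0, 5, 10]
xs[-2] = xs[-1]-xs[-1] = 10-10 = 0 → [4, 0, 0, 0, 0, 10]
reverse → [10, 0, 0, 0, 0, 4]
insert 9 at 1 → [10, 9, 0, 0, 0, 0, 4]
reverse → [4, 0, 0, 0, 0, 9, 10]
sum = 23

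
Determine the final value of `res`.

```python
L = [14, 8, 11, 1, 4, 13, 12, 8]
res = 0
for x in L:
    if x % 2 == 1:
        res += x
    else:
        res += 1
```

30

x=14: not odd, res = 0+1 = 1
x=8: not odd, res = 1+1 = 2
x=11: odd, res = 2+11 = 13
x=1: odd, res = 13+1 = 14
x=4: not odd, res = 14+1 = 15
x=13: odd, res = 15+13 = 28
x=12: not odd, res = 28+1 = 29
x=8: not odd, res = 29+1 = 30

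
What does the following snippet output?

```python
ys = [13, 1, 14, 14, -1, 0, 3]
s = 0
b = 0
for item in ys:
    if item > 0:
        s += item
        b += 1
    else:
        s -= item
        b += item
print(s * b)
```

item=13: >0, s = 0+13 = 13; b=1
item=1: >0, s = 13+1 = 14; b=2
item=14: >0, s = 14+14 = 28; b=3
item=14: >0, s = 28+14 = 42; b=4
item=-1: not >0, s = 42-(-1) = 43; b=3
item=0: not >0, s = 43-0 = 43; b=3
item=3: >0, s = 43+3 = 46; b=4
s*b = 46*4 = 184

184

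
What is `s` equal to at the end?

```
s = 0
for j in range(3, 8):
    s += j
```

25

j=3: s = 0+3 = 3
j=4: s = 3+4 = 7
j=5: s = 7+5 = 12
j=6: s = 12+6 = 18
j=7: s = 18+7 = 25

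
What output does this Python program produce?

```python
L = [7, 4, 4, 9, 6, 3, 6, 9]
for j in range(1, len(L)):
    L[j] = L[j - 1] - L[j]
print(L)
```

j=1: L[1] = 7-4 = 3 → [7, 3, 4, 9, 6, 3, 6, 9]
j=2: L[2] = 3-4 = -1 → [7, 3, -1, 9, 6, 3, 6, 9]
j=3: L[3] = (-1)-9 = -10 → [7, 3, -1, -10, 6, 3, 6, 9]
j=4: L[4] = (-10)-6 = -16 → [7, 3, -1, -10, -16, 3, 6, 9]
j=5: L[5] = (-16)-3 = -19 → [7, 3, -1, -10, -16, -19, 6, 9]
j=6: L[6] = (-19)-6 = -25 → [7, 3, -1, -10, -16, -19, -25, 9]
j=7: L[7] = (-25)-9 = -34 → [7, 3, -1, -10, -16, -19, -25, -34]

[7, 3, -1, -10, -16, -19, -25, -34]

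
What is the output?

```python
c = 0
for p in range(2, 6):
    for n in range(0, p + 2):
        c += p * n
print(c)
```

207

p=2,n=0: c = 0+0 = 0
p=2,n=1: c = 0+2 = 2
p=2,n=2: c = 2+4 = 6
p=2,n=3: c = 6+6 = 12
p=3,n=0: c = 12+0 = 12
p=3,n=1: c = 12+3 = 15
p=3,n=2: c = 15+6 = 21
p=3,n=3: c = 21+9 = 30
p=3,n=4: c = 30+12 = 42
p=4,n=0: c = 42+0 = 42
p=4,n=1: c = 42+4 = 46
p=4,n=2: c = 46+8 = 54
p=4,n=3: c = 54+12 = 66
p=4,n=4: c = 66+16 = 82
p=4,n=5: c = 82+20 = 102
p=5,n=0: c = 102+0 = 102
p=5,n=1: c = 102+5 = 107
p=5,n=2: c = 107+10 = 117
p=5,n=3: c = 117+15 = 132
p=5,n=4: c = 132+20 = 152
p=5,n=5: c = 152+25 = 177
p=5,n=6: c = 177+30 = 207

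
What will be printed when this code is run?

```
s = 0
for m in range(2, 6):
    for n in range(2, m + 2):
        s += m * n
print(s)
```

m=2,n=2: s = 0+4 = 4
m=2,n=3: s = 4+6 = 10
m=3,n=2: s = 10+6 = 16
m=3,n=3: s = 16+9 = 25
m=3,n=4: s = 25+12 = 37
m=4,n=2: s = 37+8 = 45
m=4,n=3: s = 45+12 = 57
m=4,n=4: s = 57+16 = 73
m=4,n=5: s = 73+20 = 93
m=5,n=2: s = 93+10 = 103
m=5,n=3: s = 103+15 = 118
m=5,n=4: s = 118+20 = 138
m=5,n=5: s = 138+25 = 163
m=5,n=6: s = 163+30 = 193

193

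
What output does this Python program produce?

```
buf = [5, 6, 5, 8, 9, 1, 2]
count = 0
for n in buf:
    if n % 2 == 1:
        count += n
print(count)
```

n=5: odd, count = 0+5 = 5
n=6: not odd
n=5: odd, count = 5+5 = 10
n=8: not odd
n=9: odd, count = 10+9 = 19
n=1: odd, count = 19+1 = 20
n=2: not odd

20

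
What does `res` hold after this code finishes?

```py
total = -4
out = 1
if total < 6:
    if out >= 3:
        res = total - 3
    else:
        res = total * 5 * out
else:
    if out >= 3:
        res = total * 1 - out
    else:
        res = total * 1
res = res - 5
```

-25

total=-4, out=1
total < 6 is True; out >= 3 is False
→ res = total * 5 * out = -20
res = (-20)-5 = -25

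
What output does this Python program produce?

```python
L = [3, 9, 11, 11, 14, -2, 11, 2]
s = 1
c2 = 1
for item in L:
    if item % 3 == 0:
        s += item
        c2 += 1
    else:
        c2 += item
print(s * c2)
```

item=3: %3==0, s = 1+3 = 4; c2=2
item=9: %3==0, s = 4+9 = 13; c2=3
item=11: not %3==0; c2=14
item=11: not %3==0; c2=25
item=14: not %3==0; c2=39
item=-2: not %3==0; c2=37
item=11: not %3==0; c2=48
item=2: not %3==0; c2=50
s*c2 = 13*50 = 650

650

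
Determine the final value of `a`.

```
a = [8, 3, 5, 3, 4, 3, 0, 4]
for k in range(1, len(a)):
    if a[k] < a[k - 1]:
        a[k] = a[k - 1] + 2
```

[8, 10, 12, 14, 16, 18, 20, 22]

k=1: 3<8, a[1] = 8+2 = 10 → [8, 10, 5, 3, 4, 3, 0, 4]
k=2: 5<10, a[2] = 10+2 = 12 → [8, 10, 12, 3, 4, 3, 0, 4]
k=3: 3<12, a[3] = 12+2 = 14 → [8, 10, 12, 14, 4, 3, 0, 4]
k=4: 4<14, a[4] = 14+2 = 16 → [8, 10, 12, 14, 16, 3, 0, 4]
k=5: 3<16, a[5] = 16+2 = 18 → [8, 10, 12, 14, 16, 18, 0, 4]
k=6: 0<18, a[6] = 18+2 = 20 → [8, 10, 12, 14, 16, 18, 20, 4]
k=7: 4<20, a[7] = 20+2 = 22 → [8, 10, 12, 14, 16, 18, 20, 22]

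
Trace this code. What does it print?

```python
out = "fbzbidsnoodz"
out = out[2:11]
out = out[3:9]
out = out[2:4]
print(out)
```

no

slice [2:11] → 'zbidsnood'
slice [3:9] → 'dsnood'
slice [2:4] → 'no'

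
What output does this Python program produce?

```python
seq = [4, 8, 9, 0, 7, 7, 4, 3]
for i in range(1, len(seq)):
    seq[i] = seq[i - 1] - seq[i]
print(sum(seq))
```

i=1: seq[1] = 4-8 = -4 → [4, -4, 9, 0, 7, 7, 4, 3]
i=2: seq[2] = (-4)-9 = -13 → [4, -4, -13, 0, 7, 7, 4, 3]
i=3: seq[3] = (-13)-0 = -13 → [4, -4, -13, -13, 7, 7, 4, 3]
i=4: seq[4] = (-13)-7 = -20 → [4, -4, -13, -13, -20, 7, 4, 3]
i=5: seq[5] = (-20)-7 = -27 → [4, -4, -13, -13, -20, -27, 4, 3]
i=6: seq[6] = (-27)-4 = -31 → [4, -4, -13, -13, -20, -27, -31, 3]
i=7: seq[7] = (-31)-3 = -34 → [4, -4, -13, -13, -20, -27, -31, -34]
sum = -138

-138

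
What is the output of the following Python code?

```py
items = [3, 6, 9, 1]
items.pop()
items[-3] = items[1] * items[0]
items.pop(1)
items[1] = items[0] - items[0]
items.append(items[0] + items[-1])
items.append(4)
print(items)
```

[18, 0, 18, 4]

pop() removes 1 → [3, 6, 9]
items[-3] = items[1]*items[0] = 6*3 = 18 → [18, 6, 9]
pop(1) removes 6 → [18, 9]
items[1] = items[0]-items[0] = 18-18 = 0 → [18, 0]
append items[0]+items[-1] = 18+0 = 18 → [18, 0, 18]
append 4 → [18, 0, 18, 4]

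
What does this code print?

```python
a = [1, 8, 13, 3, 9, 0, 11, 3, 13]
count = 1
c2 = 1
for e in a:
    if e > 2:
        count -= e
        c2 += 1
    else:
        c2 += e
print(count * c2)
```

-531

e=1: not >2; c2=2
e=8: >2, count = 1-8 = -7; c2=3
e=13: >2, count = (-7)-13 = -20; c2=4
e=3: >2, count = (-20)-3 = -23; c2=5
e=9: >2, count = (-23)-9 = -32; c2=6
e=0: not >2; c2=6
e=11: >2, count = (-32)-11 = -43; c2=7
e=3: >2, count = (-43)-3 = -46; c2=8
e=13: >2, count = (-46)-13 = -59; c2=9
count*c2 = (-59)*9 = -531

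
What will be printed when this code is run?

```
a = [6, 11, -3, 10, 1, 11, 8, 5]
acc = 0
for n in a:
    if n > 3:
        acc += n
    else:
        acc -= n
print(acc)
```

53

n=6: >3, acc = 0+6 = 6
n=11: >3, acc = 6+11 = 17
n=-3: not >3, acc = 17-(-3) = 20
n=10: >3, acc = 20+10 = 30
n=1: not >3, acc = 30-1 = 29
n=11: >3, acc = 29+11 = 40
n=8: >3, acc = 40+8 = 48
n=5: >3, acc = 48+5 = 53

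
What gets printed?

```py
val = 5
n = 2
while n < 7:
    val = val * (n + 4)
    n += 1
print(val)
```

151200

n=2: val = 5*6 = 30
n=3: val = 30*7 = 210
n=4: val = 210*8 = 1680
n=5: val = 1680*9 = 15120
n=6: val = 15120*10 = 151200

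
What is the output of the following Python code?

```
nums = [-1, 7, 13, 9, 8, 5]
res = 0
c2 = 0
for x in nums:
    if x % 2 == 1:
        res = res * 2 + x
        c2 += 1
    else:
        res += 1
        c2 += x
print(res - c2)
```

x=-1: odd, res = 0*2+(-1) = -1; c2=1
x=7: odd, res = (-1)*2+7 = 5; c2=2
x=13: odd, res = 5*2+13 = 23; c2=3
x=9: odd, res = 23*2+9 = 55; c2=4
x=8: not odd, res = 55+1 = 56; c2=12
x=5: odd, res = 56*2+5 = 117; c2=13
res-c2 = 117-13 = 104

104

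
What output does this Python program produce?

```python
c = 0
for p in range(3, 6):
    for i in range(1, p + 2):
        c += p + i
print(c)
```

p=3,i=1: c = 0+4 = 4
p=3,i=2: c = 4+5 = 9
p=3,i=3: c = 9+6 = 15
p=3,i=4: c = 15+7 = 22
p=4,i=1: c = 22+5 = 27
p=4,i=2: c = 27+6 = 33
p=4,i=3: c = 33+7 = 40
p=4,i=4: c = 40+8 = 48
p=4,i=5: c = 48+9 = 57
p=5,i=1: c = 57+6 = 63
p=5,i=2: c = 63+7 = 70
p=5,i=3: c = 70+8 = 78
p=5,i=4: c = 78+9 = 87
p=5,i=5: c = 87+10 = 97
p=5,i=6: c = 97+11 = 108

108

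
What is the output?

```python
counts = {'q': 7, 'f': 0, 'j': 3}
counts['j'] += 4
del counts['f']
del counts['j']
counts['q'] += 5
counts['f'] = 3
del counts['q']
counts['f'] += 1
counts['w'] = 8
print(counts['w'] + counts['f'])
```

12

counts['j'] = 3+4 = 7 → {'q': 7, 'f': 0, 'j': 7}
del 'f' → {'q': 7, 'j': 7}
del 'j' → {'q': 7}
counts['q'] = 7+5 = 12 → {'q': 12}
counts['f'] = 3 → {'q': 12, 'f': 3}
del 'q' → {'f': 3}
counts['f'] = 3+1 = 4 → {'f': 4}
counts['w'] = 8 → {'f': 4, 'w': 8}
counts['w']+counts['f'] = 8+4 = 12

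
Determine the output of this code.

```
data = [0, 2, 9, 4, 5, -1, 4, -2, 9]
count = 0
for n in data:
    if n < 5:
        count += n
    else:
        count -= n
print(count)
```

-16

n=0: <5, count = 0+0 = 0
n=2: <5, count = 0+2 = 2
n=9: not <5, count = 2-9 = -7
n=4: <5, count = (-7)+4 = -3
n=5: not <5, count = (-3)-5 = -8
n=-1: <5, count = (-8)+(-1) = -9
n=4: <5, count = (-9)+4 = -5
n=-2: <5, count = (-5)+(-2) = -7
n=9: not <5, count = (-7)-9 = -16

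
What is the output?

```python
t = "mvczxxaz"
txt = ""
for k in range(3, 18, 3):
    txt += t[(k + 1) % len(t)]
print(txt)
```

k=3: add t[4]='x' → 'x'
k=6: add t[7]='z' → 'xz'
k=9: add t[2]='c' → 'xzc'
k=12: add t[5]='x' → 'xzcx'
k=15: add t[0]='m' → 'xzcxm'

xzcxm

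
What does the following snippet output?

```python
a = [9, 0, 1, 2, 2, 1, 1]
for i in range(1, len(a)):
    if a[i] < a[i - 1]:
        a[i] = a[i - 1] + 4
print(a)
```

[9, 13, 17, 21, 25, 29, 33]

i=1: 0<9, a[1] = 9+4 = 13 → [9, 13, 1, 2, 2, 1, 1]
i=2: 1<13, a[2] = 13+4 = 17 → [9, 13, 17, 2, 2, 1, 1]
i=3: 2<17, a[3] = 17+4 = 21 → [9, 13, 17, 21, 2, 1, 1]
i=4: 2<21, a[4] = 21+4 = 25 → [9, 13, 17, 21, 25, 1, 1]
i=5: 1<25, a[5] = 25+4 = 29 → [9, 13, 17, 21, 25, 29, 1]
i=6: 1<29, a[6] = 29+4 = 33 → [9, 13, 17, 21, 25, 29, 33]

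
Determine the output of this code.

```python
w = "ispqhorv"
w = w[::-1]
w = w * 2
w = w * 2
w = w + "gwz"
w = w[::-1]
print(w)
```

reverse → 'vrohqpsi'
repeat ×2 → 'vrohqpsivrohqpsi'
repeat ×2 → 'vrohqpsivrohqpsivrohqpsivrohqpsi'
+ 'gwz' → 'vrohqpsivrohqpsivrohqpsivrohqpsigwz'
reverse → 'zwgispqhorvispqhorvispqhorvispqhorv'

zwgispqhorvispqhorvispqhorvispqhorv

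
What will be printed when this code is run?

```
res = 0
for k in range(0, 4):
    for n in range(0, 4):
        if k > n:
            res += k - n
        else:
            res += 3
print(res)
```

k=0,n=0: not 0>0, res = 0+3 = 3
k=0,n=1: not 0>1, res = 3+3 = 6
k=0,n=2: not 0>2, res = 6+3 = 9
k=0,n=3: not 0>3, res = 9+3 = 12
k=1,n=0: 1>0, res = 12+1 = 13
k=1,n=1: not 1>1, res = 13+3 = 16
k=1,n=2: not 1>2, res = 16+3 = 19
k=1,n=3: not 1>3, res = 19+3 = 22
k=2,n=0: 2>0, res = 22+2 = 24
k=2,n=1: 2>1, res = 24+1 = 25
k=2,n=2: not 2>2, res = 25+3 = 28
k=2,n=3: not 2>3, res = 28+3 = 31
k=3,n=0: 3>0, res = 31+3 = 34
k=3,n=1: 3>1, res = 34+2 = 36
k=3,n=2: 3>2, res = 36+1 = 37
k=3,n=3: not 3>3, res = 37+3 = 40

40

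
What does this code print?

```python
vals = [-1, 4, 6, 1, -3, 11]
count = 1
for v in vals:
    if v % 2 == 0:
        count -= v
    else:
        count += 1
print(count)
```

-5

v=-1: not even, count = 1+1 = 2
v=4: even, count = 2-4 = -2
v=6: even, count = (-2)-6 = -8
v=1: not even, count = (-8)+1 = -7
v=-3: not even, count = (-7)+1 = -6
v=11: not even, count = (-6)+1 = -5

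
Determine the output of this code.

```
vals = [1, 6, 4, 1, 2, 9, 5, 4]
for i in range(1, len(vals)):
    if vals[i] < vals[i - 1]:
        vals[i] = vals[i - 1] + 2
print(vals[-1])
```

i=1: 6>=1, unchanged → [1, 6, 4, 1, 2, 9, 5, 4]
i=2: 4<6, vals[2] = 6+2 = 8 → [1, 6, 8, 1, 2, 9, 5, 4]
i=3: 1<8, vals[3] = 8+2 = 10 → [1, 6, 8, 10, 2, 9, 5, 4]
i=4: 2<10, vals[4] = 10+2 = 12 → [1, 6, 8, 10, 12, 9, 5, 4]
i=5: 9<12, vals[5] = 12+2 = 14 → [1, 6, 8, 10, 12, 14, 5, 4]
i=6: 5<14, vals[6] = 14+2 = 16 → [1, 6, 8, 10, 12, 14, 16, 4]
i=7: 4<16, vals[7] = 16+2 = 18 → [1, 6, 8, 10, 12, 14, 16, 18]

18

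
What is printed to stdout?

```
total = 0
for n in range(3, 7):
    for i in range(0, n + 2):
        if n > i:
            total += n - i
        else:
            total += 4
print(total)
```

84

n=3,i=0: 3>0, total = 0+3 = 3
n=3,i=1: 3>1, total = 3+2 = 5
n=3,i=2: 3>2, total = 5+1 = 6
n=3,i=3: not 3>3, total = 6+4 = 10
n=3,i=4: not 3>4, total = 10+4 = 14
n=4,i=0: 4>0, total = 14+4 = 18
n=4,i=1: 4>1, total = 18+3 = 21
n=4,i=2: 4>2, total = 21+2 = 23
n=4,i=3: 4>3, total = 23+1 = 24
n=4,i=4: not 4>4, total = 24+4 = 28
n=4,i=5: not 4>5, total = 28+4 = 32
n=5,i=0: 5>0, total = 32+5 = 37
n=5,i=1: 5>1, total = 37+4 = 41
n=5,i=2: 5>2, total = 41+3 = 44
n=5,i=3: 5>3, total = 44+2 = 46
n=5,i=4: 5>4, total = 46+1 = 47
n=5,i=5: not 5>5, total = 47+4 = 51
n=5,i=6: not 5>6, total = 51+4 = 55
n=6,i=0: 6>0, total = 55+6 = 61
n=6,i=1: 6>1, total = 61+5 = 66
n=6,i=2: 6>2, total = 66+4 = 70
n=6,i=3: 6>3, total = 70+3 = 73
n=6,i=4: 6>4, total = 73+2 = 75
n=6,i=5: 6>5, total = 75+1 = 76
n=6,i=6: not 6>6, total = 76+4 = 80
n=6,i=7: not 6>7, total = 80+4 = 84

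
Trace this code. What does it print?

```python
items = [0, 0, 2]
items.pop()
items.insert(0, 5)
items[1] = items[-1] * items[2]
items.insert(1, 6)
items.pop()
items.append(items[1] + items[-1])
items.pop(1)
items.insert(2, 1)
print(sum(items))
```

12

pop() removes 2 → [0, 0]
insert 5 at 0 → [5, 0, 0]
items[1] = items[-1]*items[2] = 0*0 = 0 → [5, 0, 0]
insert 6 at 1 → [5, 6, 0, 0]
pop() removes 0 → [5, 6, 0]
append items[1]+items[-1] = 6+0 = 6 → [5, 6, 0, 6]
pop(1) removes 6 → [5, 0, 6]
insert 1 at 2 → [5, 0, 1, 6]
sum = 12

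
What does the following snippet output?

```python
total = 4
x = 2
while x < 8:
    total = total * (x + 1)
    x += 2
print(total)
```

420

x=2: total = 4*3 = 12
x=4: total = 12*5 = 60
x=6: total = 60*7 = 420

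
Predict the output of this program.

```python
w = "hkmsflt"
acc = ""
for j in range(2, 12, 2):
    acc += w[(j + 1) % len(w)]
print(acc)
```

j=2: add w[3]='s' → 's'
j=4: add w[5]='l' → 'sl'
j=6: add w[0]='h' → 'slh'
j=8: add w[2]='m' → 'slhm'
j=10: add w[4]='f' → 'slhmf'

slhmf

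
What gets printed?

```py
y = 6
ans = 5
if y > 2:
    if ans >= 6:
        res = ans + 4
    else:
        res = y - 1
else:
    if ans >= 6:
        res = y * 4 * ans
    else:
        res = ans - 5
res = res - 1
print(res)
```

4

y=6, ans=5
y > 2 is True; ans >= 6 is False
→ res = y - 1 = 5
res = 5-1 = 4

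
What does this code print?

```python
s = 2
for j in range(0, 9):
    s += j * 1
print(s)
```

j=0: s = 2+0*1 = 2
j=1: s = 2+1*1 = 3
j=2: s = 3+2*1 = 5
j=3: s = 5+3*1 = 8
j=4: s = 8+4*1 = 12
j=5: s = 12+5*1 = 17
j=6: s = 17+6*1 = 23
j=7: s = 23+7*1 = 30
j=8: s = 30+8*1 = 38

38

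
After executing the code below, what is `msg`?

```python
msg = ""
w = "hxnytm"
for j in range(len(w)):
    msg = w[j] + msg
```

'mtynxh'

j=0: prepend 'h' → 'h'
j=1: prepend 'x' → 'xh'
j=2: prepend 'n' → 'nxh'
j=3: prepend 'y' → 'ynxh'
j=4: prepend 't' → 'tynxh'
j=5: prepend 'm' → 'mtynxh'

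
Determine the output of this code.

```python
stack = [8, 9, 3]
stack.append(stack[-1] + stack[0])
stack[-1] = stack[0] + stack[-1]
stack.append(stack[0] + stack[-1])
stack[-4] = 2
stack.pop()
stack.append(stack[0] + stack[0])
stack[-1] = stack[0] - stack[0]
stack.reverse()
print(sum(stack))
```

append stack[-1]+stack[0] = 3+8 = 11 → [8, 9, 3, 11]
stack[-1] = stack[0]+stack[-1] = 8+11 = 19 → [8, 9, 3, 19]
append stack[0]+stack[-1] = 8+19 = 27 → [8, 9, 3, 19, 27]
stack[-4] = 2 → [8, 2, 3, 19, 27]
pop() removes 27 → [8, 2, 3, 19]
append stack[0]+stack[0] = 8+8 = 16 → [8, 2, 3, 19, 16]
stack[-1] = stack[0]-stack[0] = 8-8 = 0 → [8, 2, 3, 19, 0]
reverse → [0, 19, 3, 2, 8]
sum = 32

32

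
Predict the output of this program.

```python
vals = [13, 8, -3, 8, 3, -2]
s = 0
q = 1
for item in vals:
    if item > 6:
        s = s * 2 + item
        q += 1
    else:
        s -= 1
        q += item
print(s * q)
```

144

item=13: >6, s = 0*2+13 = 13; q=2
item=8: >6, s = 13*2+8 = 34; q=3
item=-3: not >6, s = 34-1 = 33; q=0
item=8: >6, s = 33*2+8 = 74; q=1
item=3: not >6, s = 74-1 = 73; q=4
item=-2: not >6, s = 73-1 = 72; q=2
s*q = 72*2 = 144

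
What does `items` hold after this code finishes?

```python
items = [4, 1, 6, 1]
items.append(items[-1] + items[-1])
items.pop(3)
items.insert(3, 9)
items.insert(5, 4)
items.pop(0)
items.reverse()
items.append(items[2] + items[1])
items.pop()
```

append items[-1]+items[-1] = 1+1 = 2 → [4, 1, 6, 1, 2]
pop(3) removes 1 → [4, 1, 6, 2]
insert 9 at 3 → [4, 1, 6, 9, 2]
insert 4 at 5 → [4, 1, 6, 9, 2, 4]
pop(0) removes 4 → [1, 6, 9, 2, 4]
reverse → [4, 2, 9, 6, 1]
append items[2]+items[1] = 9+2 = 11 → [4, 2, 9, 6, 1, 11]
pop() removes 11 → [4, 2, 9, 6, 1]

[4, 2, 9, 6, 1]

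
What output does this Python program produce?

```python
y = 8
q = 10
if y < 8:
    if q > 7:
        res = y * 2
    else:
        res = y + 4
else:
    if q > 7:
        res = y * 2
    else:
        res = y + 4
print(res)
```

16

y=8, q=10
y < 8 is False; q > 7 is True
→ res = y * 2 = 16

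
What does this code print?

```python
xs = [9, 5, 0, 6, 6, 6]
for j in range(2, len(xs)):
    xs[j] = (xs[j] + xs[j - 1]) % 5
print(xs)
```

[9, 5, 0, 1, 2, 3]

j=2: xs[2] = (0+5)%5 = 0 → [9, 5, 0, 6, 6, 6]
j=3: xs[3] = (6+0)%5 = 1 → [9, 5, 0, 1, 6, 6]
j=4: xs[4] = (6+1)%5 = 2 → [9, 5, 0, 1, 2, 6]
j=5: xs[5] = (6+2)%5 = 3 → [9, 5, 0, 1, 2, 3]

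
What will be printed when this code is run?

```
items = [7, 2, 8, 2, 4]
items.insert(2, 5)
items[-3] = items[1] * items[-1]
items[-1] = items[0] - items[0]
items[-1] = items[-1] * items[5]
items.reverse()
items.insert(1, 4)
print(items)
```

[0, 4, 2, 8, 5, 2, 7]

insert 5 at 2 → [7, 2, 5, 8, 2, 4]
items[-3] = items[1]*items[-1] = 2*4 = 8 → [7, 2, 5, 8, 2, 4]
items[-1] = items[0]-items[0] = 7-7 = 0 → [7, 2, 5, 8, 2, 0]
items[-1] = items[-1]*items[5] = 0*0 = 0 → [7, 2, 5, 8, 2, 0]
reverse → [0, 2, 8, 5, 2, 7]
insert 4 at 1 → [0, 4, 2, 8, 5, 2, 7]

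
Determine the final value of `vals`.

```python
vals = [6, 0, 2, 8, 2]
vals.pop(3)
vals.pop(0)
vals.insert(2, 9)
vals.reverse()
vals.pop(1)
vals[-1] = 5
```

pop(3) removes 8 → [6, 0, 2, 2]
pop(0) removes 6 → [0, 2, 2]
insert 9 at 2 → [0, 2, 9, 2]
reverse → [2, 9, 2, 0]
pop(1) removes 9 → [2, 2, 0]
vals[-1] = 5 → [2, 2, 5]

[2, 2, 5]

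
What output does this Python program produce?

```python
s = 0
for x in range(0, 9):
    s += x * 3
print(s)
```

x=0: s = 0+0*3 = 0
x=1: s = 0+1*3 = 3
x=2: s = 3+2*3 = 9
x=3: s = 9+3*3 = 18
x=4: s = 18+4*3 = 30
x=5: s = 30+5*3 = 45
x=6: s = 45+6*3 = 63
x=7: s = 63+7*3 = 84
x=8: s = 84+8*3 = 108

108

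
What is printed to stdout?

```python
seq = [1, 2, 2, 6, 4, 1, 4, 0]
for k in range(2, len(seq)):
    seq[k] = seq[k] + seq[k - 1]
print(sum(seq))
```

k=2: seq[2] = 2+2 = 4 → [1, 2, 4, 6, 4, 1, 4, 0]
k=3: seq[3] = 6+4 = 10 → [1, 2, 4, 10, 4, 1, 4, 0]
k=4: seq[4] = 4+10 = 14 → [1, 2, 4, 10, 14, 1, 4, 0]
k=5: seq[5] = 1+14 = 15 → [1, 2, 4, 10, 14, 15, 4, 0]
k=6: seq[6] = 4+15 = 19 → [1, 2, 4, 10, 14, 15, 19, 0]
k=7: seq[7] = 0+19 = 19 → [1, 2, 4, 10, 14, 15, 19, 19]
sum = 84

84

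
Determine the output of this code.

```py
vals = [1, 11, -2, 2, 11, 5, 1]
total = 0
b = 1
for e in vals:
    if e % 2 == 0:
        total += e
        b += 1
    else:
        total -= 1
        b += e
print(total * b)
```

e=1: not even, total = 0-1 = -1; b=2
e=11: not even, total = (-1)-1 = -2; b=13
e=-2: even, total = (-2)+(-2) = -4; b=14
e=2: even, total = (-4)+2 = -2; b=15
e=11: not even, total = (-2)-1 = -3; b=26
e=5: not even, total = (-3)-1 = -4; b=31
e=1: not even, total = (-4)-1 = -5; b=32
total*b = (-5)*32 = -160

-160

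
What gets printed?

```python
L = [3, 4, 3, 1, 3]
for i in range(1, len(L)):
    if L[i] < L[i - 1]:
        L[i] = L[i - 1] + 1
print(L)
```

i=1: 4>=3, unchanged → [3, 4, 3, 1, 3]
i=2: 3<4, L[2] = 4+1 = 5 → [3, 4, 5, 1, 3]
i=3: 1<5, L[3] = 5+1 = 6 → [3, 4, 5, 6, 3]
i=4: 3<6, L[4] = 6+1 = 7 → [3, 4, 5, 6, 7]

[3, 4, 5, 6, 7]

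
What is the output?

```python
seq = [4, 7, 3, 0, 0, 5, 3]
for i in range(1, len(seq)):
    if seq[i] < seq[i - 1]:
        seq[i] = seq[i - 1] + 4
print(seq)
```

[4, 7, 11, 15, 19, 23, 27]

i=1: 7>=4, unchanged → [4, 7, 3, 0, 0, 5, 3]
i=2: 3<7, seq[2] = 7+4 = 11 → [4, 7, 11, 0, 0, 5, 3]
i=3: 0<11, seq[3] = 11+4 = 15 → [4, 7, 11, 15, 0, 5, 3]
i=4: 0<15, seq[4] = 15+4 = 19 → [4, 7, 11, 15, 19, 5, 3]
i=5: 5<19, seq[5] = 19+4 = 23 → [4, 7, 11, 15, 19, 23, 3]
i=6: 3<23, seq[6] = 23+4 = 27 → [4, 7, 11, 15, 19, 23, 27]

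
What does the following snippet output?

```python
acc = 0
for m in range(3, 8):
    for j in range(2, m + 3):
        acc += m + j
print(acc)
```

300

m=3,j=2: acc = 0+5 = 5
m=3,j=3: acc = 5+6 = 11
m=3,j=4: acc = 11+7 = 18
m=3,j=5: acc = 18+8 = 26
m=4,j=2: acc = 26+6 = 32
m=4,j=3: acc = 32+7 = 39
m=4,j=4: acc = 39+8 = 47
m=4,j=5: acc = 47+9 = 56
m=4,j=6: acc = 56+10 = 66
m=5,j=2: acc = 66+7 = 73
m=5,j=3: acc = 73+8 = 81
m=5,j=4: acc = 81+9 = 90
m=5,j=5: acc = 90+10 = 100
m=5,j=6: acc = 100+11 = 111
m=5,j=7: acc = 111+12 = 123
m=6,j=2: acc = 123+8 = 131
m=6,j=3: acc = 131+9 = 140
m=6,j=4: acc = 140+10 = 150
m=6,j=5: acc = 150+11 = 161
m=6,j=6: acc = 161+12 = 173
m=6,j=7: acc = 173+13 = 186
m=6,j=8: acc = 186+14 = 200
m=7,j=2: acc = 200+9 = 209
m=7,j=3: acc = 209+10 = 219
m=7,j=4: acc = 219+11 = 230
m=7,j=5: acc = 230+12 = 242
m=7,j=6: acc = 242+13 = 255
m=7,j=7: acc = 255+14 = 269
m=7,j=8: acc = 269+15 = 284
m=7,j=9: acc = 284+16 = 300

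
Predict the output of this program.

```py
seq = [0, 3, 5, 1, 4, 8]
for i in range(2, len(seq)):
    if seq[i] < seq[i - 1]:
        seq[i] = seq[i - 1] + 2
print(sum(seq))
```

i=2: 5>=3, unchanged → [0, 3, 5, 1, 4, 8]
i=3: 1<5, seq[3] = 5+2 = 7 → [0, 3, 5, 7, 4, 8]
i=4: 4<7, seq[4] = 7+2 = 9 → [0, 3, 5, 7, 9, 8]
i=5: 8<9, seq[5] = 9+2 = 11 → [0, 3, 5, 7, 9, 11]
sum = 35

35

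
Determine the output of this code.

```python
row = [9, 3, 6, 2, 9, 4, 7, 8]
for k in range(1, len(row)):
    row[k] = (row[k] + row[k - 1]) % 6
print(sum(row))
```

23

k=1: row[1] = (3+9)%6 = 0 → [9, 0, 6, 2, 9, 4, 7, 8]
k=2: row[2] = (6+0)%6 = 0 → [9, 0, 0, 2, 9, 4, 7, 8]
k=3: row[3] = (2+0)%6 = 2 → [9, 0, 0, 2, 9, 4, 7, 8]
k=4: row[4] = (9+2)%6 = 5 → [9, 0, 0, 2, 5, 4, 7, 8]
k=5: row[5] = (4+5)%6 = 3 → [9, 0, 0, 2, 5, 3, 7, 8]
k=6: row[6] = (7+3)%6 = 4 → [9, 0, 0, 2, 5, 3, 4, 8]
k=7: row[7] = (8+4)%6 = 0 → [9, 0, 0, 2, 5, 3, 4, 0]
sum = 23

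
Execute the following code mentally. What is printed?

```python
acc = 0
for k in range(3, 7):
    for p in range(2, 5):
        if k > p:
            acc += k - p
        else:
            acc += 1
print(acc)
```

22

k=3,p=2: 3>2, acc = 0+1 = 1
k=3,p=3: not 3>3, acc = 1+1 = 2
k=3,p=4: not 3>4, acc = 2+1 = 3
k=4,p=2: 4>2, acc = 3+2 = 5
k=4,p=3: 4>3, acc = 5+1 = 6
k=4,p=4: not 4>4, acc = 6+1 = 7
k=5,p=2: 5>2, acc = 7+3 = 10
k=5,p=3: 5>3, acc = 10+2 = 12
k=5,p=4: 5>4, acc = 12+1 = 13
k=6,p=2: 6>2, acc = 13+4 = 17
k=6,p=3: 6>3, acc = 17+3 = 20
k=6,p=4: 6>4, acc = 20+2 = 22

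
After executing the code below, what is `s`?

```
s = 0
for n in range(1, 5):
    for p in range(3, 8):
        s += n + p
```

n=1,p=3: s = 0+4 = 4
n=1,p=4: s = 4+5 = 9
n=1,p=5: s = 9+6 = 15
n=1,p=6: s = 15+7 = 22
n=1,p=7: s = 22+8 = 30
n=2,p=3: s = 30+5 = 35
n=2,p=4: s = 35+6 = 41
n=2,p=5: s = 41+7 = 48
n=2,p=6: s = 48+8 = 56
n=2,p=7: s = 56+9 = 65
n=3,p=3: s = 65+6 = 71
n=3,p=4: s = 71+7 = 78
n=3,p=5: s = 78+8 = 86
n=3,p=6: s = 86+9 = 95
n=3,p=7: s = 95+10 = 105
n=4,p=3: s = 105+7 = 112
n=4,p=4: s = 112+8 = 120
n=4,p=5: s = 120+9 = 129
n=4,p=6: s = 129+10 = 139
n=4,p=7: s = 139+11 = 150

150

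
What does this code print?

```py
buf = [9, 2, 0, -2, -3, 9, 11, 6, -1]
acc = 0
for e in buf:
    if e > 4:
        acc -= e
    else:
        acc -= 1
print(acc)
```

e=9: >4, acc = 0-9 = -9
e=2: not >4, acc = (-9)-1 = -10
e=0: not >4, acc = (-10)-1 = -11
e=-2: not >4, acc = (-11)-1 = -12
e=-3: not >4, acc = (-12)-1 = -13
e=9: >4, acc = (-13)-9 = -22
e=11: >4, acc = (-22)-11 = -33
e=6: >4, acc = (-33)-6 = -39
e=-1: not >4, acc = (-39)-1 = -40

-40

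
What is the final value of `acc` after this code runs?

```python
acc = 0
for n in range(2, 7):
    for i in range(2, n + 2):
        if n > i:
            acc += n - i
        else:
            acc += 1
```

30

n=2,i=2: not 2>2, acc = 0+1 = 1
n=2,i=3: not 2>3, acc = 1+1 = 2
n=3,i=2: 3>2, acc = 2+1 = 3
n=3,i=3: not 3>3, acc = 3+1 = 4
n=3,i=4: not 3>4, acc = 4+1 = 5
n=4,i=2: 4>2, acc = 5+2 = 7
n=4,i=3: 4>3, acc = 7+1 = 8
n=4,i=4: not 4>4, acc = 8+1 = 9
n=4,i=5: not 4>5, acc = 9+1 = 10
n=5,i=2: 5>2, acc = 10+3 = 13
n=5,i=3: 5>3, acc = 13+2 = 15
n=5,i=4: 5>4, acc = 15+1 = 16
n=5,i=5: not 5>5, acc = 16+1 = 17
n=5,i=6: not 5>6, acc = 17+1 = 18
n=6,i=2: 6>2, acc = 18+4 = 22
n=6,i=3: 6>3, acc = 22+3 = 25
n=6,i=4: 6>4, acc = 25+2 = 27
n=6,i=5: 6>5, acc = 27+1 = 28
n=6,i=6: not 6>6, acc = 28+1 = 29
n=6,i=7: not 6>7, acc = 29+1 = 30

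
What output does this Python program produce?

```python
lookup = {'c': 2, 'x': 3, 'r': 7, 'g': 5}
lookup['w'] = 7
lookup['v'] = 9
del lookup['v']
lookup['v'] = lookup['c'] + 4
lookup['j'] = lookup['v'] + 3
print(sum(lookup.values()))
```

lookup['w'] = 7 → {'c': 2, 'x': 3, 'r': 7, 'g': 5, 'w': 7}
lookup['v'] = 9 → {'c': 2, 'x': 3, 'r': 7, 'g': 5, 'w': 7, 'v': 9}
del 'v' → {'c': 2, 'x': 3, 'r': 7, 'g': 5, 'w': 7}
lookup['v'] = lookup['c']+4 = 6 → {'c': 2, 'x': 3, 'r': 7, 'g': 5, 'w': 7, 'v': 6}
lookup['j'] = lookup['v']+3 = 9 → {'c': 2, 'x': 3, 'r': 7, 'g': 5, 'w': 7, 'v': 6, 'j': 9}
sum of values = 39

39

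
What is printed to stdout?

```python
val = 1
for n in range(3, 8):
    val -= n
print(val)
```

n=3: val = 1-3 = -2
n=4: val = (-2)-4 = -6
n=5: val = (-6)-5 = -11
n=6: val = (-11)-6 = -17
n=7: val = (-17)-7 = -24

-24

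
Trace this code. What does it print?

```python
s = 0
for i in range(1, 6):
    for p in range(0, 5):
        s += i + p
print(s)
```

125

i=1,p=0: s = 0+1 = 1
i=1,p=1: s = 1+2 = 3
i=1,p=2: s = 3+3 = 6
i=1,p=3: s = 6+4 = 10
i=1,p=4: s = 10+5 = 15
i=2,p=0: s = 15+2 = 17
i=2,p=1: s = 17+3 = 20
i=2,p=2: s = 20+4 = 24
i=2,p=3: s = 24+5 = 29
i=2,p=4: s = 29+6 = 35
i=3,p=0: s = 35+3 = 38
i=3,p=1: s = 38+4 = 42
i=3,p=2: s = 42+5 = 47
i=3,p=3: s = 47+6 = 53
i=3,p=4: s = 53+7 = 60
i=4,p=0: s = 60+4 = 64
i=4,p=1: s = 64+5 = 69
i=4,p=2: s = 69+6 = 75
i=4,p=3: s = 75+7 = 82
i=4,p=4: s = 82+8 = 90
i=5,p=0: s = 90+5 = 95
i=5,p=1: s = 95+6 = 101
i=5,p=2: s = 101+7 = 108
i=5,p=3: s = 108+8 = 116
i=5,p=4: s = 116+9 = 125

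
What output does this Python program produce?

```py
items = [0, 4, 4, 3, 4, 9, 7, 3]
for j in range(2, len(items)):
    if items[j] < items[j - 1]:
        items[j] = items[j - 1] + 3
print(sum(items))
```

j=2: 4>=4, unchanged → [0, 4, 4, 3, 4, 9, 7, 3]
j=3: 3<4, items[3] = 4+3 = 7 → [0, 4, 4, 7, 4, 9, 7, 3]
j=4: 4<7, items[4] = 7+3 = 10 → [0, 4, 4, 7, 10, 9, 7, 3]
j=5: 9<10, items[5] = 10+3 = 13 → [0, 4, 4, 7, 10, 13, 7, 3]
j=6: 7<13, items[6] = 13+3 = 16 → [0, 4, 4, 7, 10, 13, 16, 3]
j=7: 3<16, items[7] = 16+3 = 19 → [0, 4, 4, 7, 10, 13, 16, 19]
sum = 73

73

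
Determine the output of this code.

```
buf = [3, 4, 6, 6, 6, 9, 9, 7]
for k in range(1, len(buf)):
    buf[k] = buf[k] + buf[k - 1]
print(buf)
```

[3, 7, 13, 19, 25, 34, 43, 50]

k=1: buf[1] = 4+3 = 7 → [3, 7, 6, 6, 6, 9, 9, 7]
k=2: buf[2] = 6+7 = 13 → [3, 7, 13, 6, 6, 9, 9, 7]
k=3: buf[3] = 6+13 = 19 → [3, 7, 13, 19, 6, 9, 9, 7]
k=4: buf[4] = 6+19 = 25 → [3, 7, 13, 19, 25, 9, 9, 7]
k=5: buf[5] = 9+25 = 34 → [3, 7, 13, 19, 25, 34, 9, 7]
k=6: buf[6] = 9+34 = 43 → [3, 7, 13, 19, 25, 34, 43, 7]
k=7: buf[7] = 7+43 = 50 → [3, 7, 13, 19, 25, 34, 43, 50]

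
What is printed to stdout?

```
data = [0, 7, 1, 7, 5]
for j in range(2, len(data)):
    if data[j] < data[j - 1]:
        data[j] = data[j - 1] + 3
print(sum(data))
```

j=2: 1<7, data[2] = 7+3 = 10 → [0, 7, 10, 7, 5]
j=3: 7<10, data[3] = 10+3 = 13 → [0, 7, 10, 13, 5]
j=4: 5<13, data[4] = 13+3 = 16 → [0, 7, 10, 13, 16]
sum = 46

46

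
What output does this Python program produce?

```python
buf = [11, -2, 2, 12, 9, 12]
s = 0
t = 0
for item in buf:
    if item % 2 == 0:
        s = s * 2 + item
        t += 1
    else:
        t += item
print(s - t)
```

item=11: not even; t=11
item=-2: even, s = 0*2+(-2) = -2; t=12
item=2: even, s = (-2)*2+2 = -2; t=13
item=12: even, s = (-2)*2+12 = 8; t=14
item=9: not even; t=23
item=12: even, s = 8*2+12 = 28; t=24
s-t = 28-24 = 4

4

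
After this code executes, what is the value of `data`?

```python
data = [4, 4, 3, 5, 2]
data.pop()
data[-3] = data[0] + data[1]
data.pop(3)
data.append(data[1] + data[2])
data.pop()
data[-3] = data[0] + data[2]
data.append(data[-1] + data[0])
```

[7, 8, 3, 10]

pop() removes 2 → [4, 4, 3, 5]
data[-3] = data[0]+data[1] = 4+4 = 8 → [4, 8, 3, 5]
pop(3) removes 5 → [4, 8, 3]
append data[1]+data[2] = 8+3 = 11 → [4, 8, 3, 11]
pop() removes 11 → [4, 8, 3]
data[-3] = data[0]+data[2] = 4+3 = 7 → [7, 8, 3]
append data[-1]+data[0] = 3+7 = 10 → [7, 8, 3, 10]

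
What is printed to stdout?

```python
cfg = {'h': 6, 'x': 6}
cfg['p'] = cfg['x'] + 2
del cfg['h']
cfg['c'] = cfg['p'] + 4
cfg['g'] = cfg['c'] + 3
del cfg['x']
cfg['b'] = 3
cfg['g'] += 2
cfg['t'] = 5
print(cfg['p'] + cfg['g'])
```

cfg['p'] = cfg['x']+2 = 8 → {'h': 6, 'x': 6, 'p': 8}
del 'h' → {'x': 6, 'p': 8}
cfg['c'] = cfg['p']+4 = 12 → {'x': 6, 'p': 8, 'c': 12}
cfg['g'] = cfg['c']+3 = 15 → {'x': 6, 'p': 8, 'c': 12, 'g': 15}
del 'x' → {'p': 8, 'c': 12, 'g': 15}
cfg['b'] = 3 → {'p': 8, 'c': 12, 'g': 15, 'b': 3}
cfg['g'] = 15+2 = 17 → {'p': 8, 'c': 12, 'g': 17, 'b': 3}
cfg['t'] = 5 → {'p': 8, 'c': 12, 'g': 17, 'b': 3, 't': 5}
cfg['p']+cfg['g'] = 8+17 = 25

25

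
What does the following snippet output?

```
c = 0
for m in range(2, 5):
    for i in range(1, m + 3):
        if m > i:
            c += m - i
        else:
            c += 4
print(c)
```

46

m=2,i=1: 2>1, c = 0+1 = 1
m=2,i=2: not 2>2, c = 1+4 = 5
m=2,i=3: not 2>3, c = 5+4 = 9
m=2,i=4: not 2>4, c = 9+4 = 13
m=3,i=1: 3>1, c = 13+2 = 15
m=3,i=2: 3>2, c = 15+1 = 16
m=3,i=3: not 3>3, c = 16+4 = 20
m=3,i=4: not 3>4, c = 20+4 = 24
m=3,i=5: not 3>5, c = 24+4 = 28
m=4,i=1: 4>1, c = 28+3 = 31
m=4,i=2: 4>2, c = 31+2 = 33
m=4,i=3: 4>3, c = 33+1 = 34
m=4,i=4: not 4>4, c = 34+4 = 38
m=4,i=5: not 4>5, c = 38+4 = 42
m=4,i=6: not 4>6, c = 42+4 = 46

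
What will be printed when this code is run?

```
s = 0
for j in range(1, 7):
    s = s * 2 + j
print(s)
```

120

j=1: s = 0*2+1 = 1
j=2: s = 1*2+2 = 4
j=3: s = 4*2+3 = 11
j=4: s = 11*2+4 = 26
j=5: s = 26*2+5 = 57
j=6: s = 57*2+6 = 120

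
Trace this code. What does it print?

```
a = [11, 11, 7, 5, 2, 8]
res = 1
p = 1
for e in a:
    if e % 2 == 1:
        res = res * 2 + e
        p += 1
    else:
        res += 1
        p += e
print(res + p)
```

e=11: odd, res = 1*2+11 = 13; p=2
e=11: odd, res = 13*2+11 = 37; p=3
e=7: odd, res = 37*2+7 = 81; p=4
e=5: odd, res = 81*2+5 = 167; p=5
e=2: not odd, res = 167+1 = 168; p=7
e=8: not odd, res = 168+1 = 169; p=15
res+p = 169+15 = 184

184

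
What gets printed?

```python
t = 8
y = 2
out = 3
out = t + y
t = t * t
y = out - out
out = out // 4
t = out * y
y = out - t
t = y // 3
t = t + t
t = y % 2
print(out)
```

2

out = 8+2 = 10
t = 8*8 = 64
y = 10-10 = 0
out = 10//4 = 2
t = 2*0 = 0
y = 2-0 = 2
t = 2//3 = 0
t = 0+0 = 0
t = 2%2 = 0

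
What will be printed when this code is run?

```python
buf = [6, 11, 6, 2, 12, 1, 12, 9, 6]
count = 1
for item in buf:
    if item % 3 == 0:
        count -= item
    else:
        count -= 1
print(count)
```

item=6: %3==0, count = 1-6 = -5
item=11: not %3==0, count = (-5)-1 = -6
item=6: %3==0, count = (-6)-6 = -12
item=2: not %3==0, count = (-12)-1 = -13
item=12: %3==0, count = (-13)-12 = -25
item=1: not %3==0, count = (-25)-1 = -26
item=12: %3==0, count = (-26)-12 = -38
item=9: %3==0, count = (-38)-9 = -47
item=6: %3==0, count = (-47)-6 = -53

-53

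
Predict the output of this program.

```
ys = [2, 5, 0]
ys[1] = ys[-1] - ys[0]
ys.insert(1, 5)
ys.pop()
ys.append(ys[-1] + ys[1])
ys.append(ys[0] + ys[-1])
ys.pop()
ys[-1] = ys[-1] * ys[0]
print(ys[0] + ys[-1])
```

ys[1] = ys[-1]-ys[0] = 0-2 = -2 → [2, -2, 0]
insert 5 at 1 → [2, 5, -2, 0]
pop() removes 0 → [2, 5, -2]
append ys[-1]+ys[1] = (-2)+5 = 3 → [2, 5, -2, 3]
append ys[0]+ys[-1] = 2+3 = 5 → [2, 5, -2, 3, 5]
pop() removes 5 → [2, 5, -2, 3]
ys[-1] = ys[-1]*ys[0] = 3*2 = 6 → [2, 5, -2, 6]
ys[0]+ys[-1] = 2+6 = 8

8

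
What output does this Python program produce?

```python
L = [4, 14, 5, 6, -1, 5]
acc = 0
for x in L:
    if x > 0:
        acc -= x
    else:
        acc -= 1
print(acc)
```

x=4: >0, acc = 0-4 = -4
x=14: >0, acc = (-4)-14 = -18
x=5: >0, acc = (-18)-5 = -23
x=6: >0, acc = (-23)-6 = -29
x=-1: not >0, acc = (-29)-1 = -30
x=5: >0, acc = (-30)-5 = -35

-35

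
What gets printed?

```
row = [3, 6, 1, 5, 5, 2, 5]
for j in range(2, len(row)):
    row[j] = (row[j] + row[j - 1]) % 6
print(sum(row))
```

j=2: row[2] = (1+6)%6 = 1 → [3, 6, 1, 5, 5, 2, 5]
j=3: row[3] = (5+1)%6 = 0 → [3, 6, 1, 0, 5, 2, 5]
j=4: row[4] = (5+0)%6 = 5 → [3, 6, 1, 0, 5, 2, 5]
j=5: row[5] = (2+5)%6 = 1 → [3, 6, 1, 0, 5, 1, 5]
j=6: row[6] = (5+1)%6 = 0 → [3, 6, 1, 0, 5, 1, 0]
sum = 16

16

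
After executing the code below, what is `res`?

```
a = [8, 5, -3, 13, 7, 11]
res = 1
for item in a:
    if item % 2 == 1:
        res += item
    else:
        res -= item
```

item=8: not odd, res = 1-8 = -7
item=5: odd, res = (-7)+5 = -2
item=-3: odd, res = (-2)+(-3) = -5
item=13: odd, res = (-5)+13 = 8
item=7: odd, res = 8+7 = 15
item=11: odd, res = 15+11 = 26

26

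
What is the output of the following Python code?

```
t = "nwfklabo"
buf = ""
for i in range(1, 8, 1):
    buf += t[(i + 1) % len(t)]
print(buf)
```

fklabon

i=1: add t[2]='f' → 'f'
i=2: add t[3]='k' → 'fk'
i=3: add t[4]='l' → 'fkl'
i=4: add t[5]='a' → 'fkla'
i=5: add t[6]='b' → 'fklab'
i=6: add t[7]='o' → 'fklabo'
i=7: add t[0]='n' → 'fklabon'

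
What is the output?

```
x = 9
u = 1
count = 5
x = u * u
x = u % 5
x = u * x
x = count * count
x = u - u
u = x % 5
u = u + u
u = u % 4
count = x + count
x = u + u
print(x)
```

x = 1*1 = 1
x = 1%5 = 1
x = 1*1 = 1
x = 5*5 = 25
x = 1-1 = 0
u = 0%5 = 0
u = 0+0 = 0
u = 0%4 = 0
count = 0+5 = 5
x = 0+0 = 0

0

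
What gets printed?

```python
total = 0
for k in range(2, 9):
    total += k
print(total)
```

k=2: total = 0+2 = 2
k=3: total = 2+3 = 5
k=4: total = 5+4 = 9
k=5: total = 9+5 = 14
k=6: total = 14+6 = 20
k=7: total = 20+7 = 27
k=8: total = 27+8 = 35

35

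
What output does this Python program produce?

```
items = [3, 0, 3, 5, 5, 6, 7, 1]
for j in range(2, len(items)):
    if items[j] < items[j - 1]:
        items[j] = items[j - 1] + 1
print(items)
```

j=2: 3>=0, unchanged → [3, 0, 3, 5, 5, 6, 7, 1]
j=3: 5>=3, unchanged → [3, 0, 3, 5, 5, 6, 7, 1]
j=4: 5>=5, unchanged → [3, 0, 3, 5, 5, 6, 7, 1]
j=5: 6>=5, unchanged → [3, 0, 3, 5, 5, 6, 7, 1]
j=6: 7>=6, unchanged → [3, 0, 3, 5, 5, 6, 7, 1]
j=7: 1<7, items[7] = 7+1 = 8 → [3, 0, 3, 5, 5, 6, 7, 8]

[3, 0, 3, 5, 5, 6, 7, 8]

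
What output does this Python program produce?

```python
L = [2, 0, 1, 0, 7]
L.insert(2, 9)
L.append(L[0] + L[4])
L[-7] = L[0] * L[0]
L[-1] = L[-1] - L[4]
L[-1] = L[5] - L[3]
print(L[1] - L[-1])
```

insert 9 at 2 → [2, 0, 9, 1, 0, 7]
append L[0]+L[4] = 2+0 = 2 → [2, 0, 9, 1, 0, 7, 2]
L[-7] = L[0]*L[0] = 2*2 = 4 → [4, 0, 9, 1, 0, 7, 2]
L[-1] = L[-1]-L[4] = 2-0 = 2 → [4, 0, 9, 1, 0, 7, 2]
L[-1] = L[5]-L[3] = 7-1 = 6 → [4, 0, 9, 1, 0, 7, 6]
L[1]-L[-1] = 0-6 = -6

-6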